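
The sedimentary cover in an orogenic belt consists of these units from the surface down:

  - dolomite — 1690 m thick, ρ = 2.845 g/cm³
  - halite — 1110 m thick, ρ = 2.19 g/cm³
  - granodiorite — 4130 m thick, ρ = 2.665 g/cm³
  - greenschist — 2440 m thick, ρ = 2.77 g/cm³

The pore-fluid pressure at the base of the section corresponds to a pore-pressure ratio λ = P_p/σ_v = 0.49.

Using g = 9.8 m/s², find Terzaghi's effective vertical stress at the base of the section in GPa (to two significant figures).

Overburden (lithostatic) stress σ_v:
dolomite: 2845 kg/m³ × 9.8 m/s² × 1690 m = 4.712×10^7 Pa = 47.12 MPa
halite: 2190 kg/m³ × 9.8 m/s² × 1110 m = 2.382×10^7 Pa = 23.82 MPa
granodiorite: 2665 kg/m³ × 9.8 m/s² × 4130 m = 1.079×10^8 Pa = 107.9 MPa
greenschist: 2770 kg/m³ × 9.8 m/s² × 2440 m = 6.624×10^7 Pa = 66.24 MPa
Total = 47.12 + 23.82 + 107.9 + 66.24 = 245.04 MPa
Pore pressure P_p = λ·σ_v = 0.49 × 245.0 MPa = 120.1 MPa
Effective stress σ' = σ_v − P_p = 245.0 − 120.1 = 124.97 MPa = 0.12497 GPa

0.12 GPa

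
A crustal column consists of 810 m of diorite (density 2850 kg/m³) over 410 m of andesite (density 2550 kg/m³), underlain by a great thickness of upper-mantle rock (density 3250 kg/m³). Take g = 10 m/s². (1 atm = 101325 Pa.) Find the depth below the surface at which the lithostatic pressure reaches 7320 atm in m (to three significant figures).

Pressure at base of upper layers: 2850×10×810 + 2550×10×410 = 3.354×10^7 Pa = 331.0 atm
Remaining pressure to be supplied by upper-mantle rock: 7.417×10^8 − 3.354×10^7 = 7.082×10^8 Pa
Additional depth in upper-mantle rock = 7.082×10^8 Pa / (3250 kg/m³ × 10 m/s²) = 21790 m
Total depth = 1220 m + 21790 m = 23010 m

23000 m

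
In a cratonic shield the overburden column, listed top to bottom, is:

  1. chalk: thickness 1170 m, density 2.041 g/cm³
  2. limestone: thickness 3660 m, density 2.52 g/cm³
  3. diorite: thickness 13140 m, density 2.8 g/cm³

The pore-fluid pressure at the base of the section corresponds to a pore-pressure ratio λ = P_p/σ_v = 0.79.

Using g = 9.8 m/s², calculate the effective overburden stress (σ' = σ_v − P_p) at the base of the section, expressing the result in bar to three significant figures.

996 bar

Overburden (lithostatic) stress σ_v:
chalk: 2041 kg/m³ × 9.8 m/s² × 1170 m = 2.340×10^7 Pa = 23.40 MPa
limestone: 2520 kg/m³ × 9.8 m/s² × 3660 m = 9.039×10^7 Pa = 90.39 MPa
diorite: 2800 kg/m³ × 9.8 m/s² × 13140 m = 3.606×10^8 Pa = 360.6 MPa
Total = 23.40 + 90.39 + 360.6 = 474.35 MPa
Pore pressure P_p = λ·σ_v = 0.79 × 474.4 MPa = 374.7 MPa
Effective stress σ' = σ_v − P_p = 474.4 − 374.7 = 99.614 MPa = 996.14 bar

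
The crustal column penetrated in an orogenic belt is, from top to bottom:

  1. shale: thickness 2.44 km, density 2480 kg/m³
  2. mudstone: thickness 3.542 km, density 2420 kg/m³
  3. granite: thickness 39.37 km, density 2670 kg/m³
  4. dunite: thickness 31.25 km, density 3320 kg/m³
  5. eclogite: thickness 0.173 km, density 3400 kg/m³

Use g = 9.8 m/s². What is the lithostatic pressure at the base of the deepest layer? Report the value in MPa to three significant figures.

shale: 2480 kg/m³ × 9.8 m/s² × 2440 m = 5.930×10^7 Pa = 59.30 MPa
mudstone: 2420 kg/m³ × 9.8 m/s² × 3542 m = 8.400×10^7 Pa = 84.00 MPa
granite: 2670 kg/m³ × 9.8 m/s² × 39370 m = 1.030×10^9 Pa = 1030 MPa
dunite: 3320 kg/m³ × 9.8 m/s² × 31250 m = 1.017×10^9 Pa = 1017 MPa
eclogite: 3400 kg/m³ × 9.8 m/s² × 173 m = 5.764×10^6 Pa = 5.764 MPa
Total = 59.30 + 84.00 + 1030 + 1017 + 5.764 = 2196.0 MPa

2200 MPa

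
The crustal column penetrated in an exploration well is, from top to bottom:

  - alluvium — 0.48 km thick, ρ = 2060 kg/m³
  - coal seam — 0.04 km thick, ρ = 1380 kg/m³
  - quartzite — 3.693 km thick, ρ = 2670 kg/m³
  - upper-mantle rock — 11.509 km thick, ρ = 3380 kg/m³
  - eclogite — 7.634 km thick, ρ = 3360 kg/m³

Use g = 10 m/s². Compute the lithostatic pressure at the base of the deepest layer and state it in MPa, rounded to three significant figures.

alluvium: 2060 kg/m³ × 10 m/s² × 480 m = 9.888×10^6 Pa = 9.888 MPa
coal seam: 1380 kg/m³ × 10 m/s² × 40 m = 5.520×10^5 Pa = 0.5520 MPa
quartzite: 2670 kg/m³ × 10 m/s² × 3693 m = 9.860×10^7 Pa = 98.60 MPa
upper-mantle rock: 3380 kg/m³ × 10 m/s² × 11509 m = 3.890×10^8 Pa = 389.0 MPa
eclogite: 3360 kg/m³ × 10 m/s² × 7634 m = 2.565×10^8 Pa = 256.5 MPa
Total = 9.888 + 0.5520 + 98.60 + 389.0 + 256.5 = 754.55 MPa

755 MPa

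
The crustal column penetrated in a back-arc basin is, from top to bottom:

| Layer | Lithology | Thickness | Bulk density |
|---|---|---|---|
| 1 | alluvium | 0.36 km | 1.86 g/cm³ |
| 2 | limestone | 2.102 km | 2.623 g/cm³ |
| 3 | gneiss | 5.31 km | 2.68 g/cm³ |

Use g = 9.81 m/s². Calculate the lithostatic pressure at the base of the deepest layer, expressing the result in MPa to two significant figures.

alluvium: 1860 kg/m³ × 9.81 m/s² × 360 m = 6.569×10^6 Pa = 6.569 MPa
limestone: 2623 kg/m³ × 9.81 m/s² × 2102 m = 5.409×10^7 Pa = 54.09 MPa
gneiss: 2680 kg/m³ × 9.81 m/s² × 5310 m = 1.396×10^8 Pa = 139.6 MPa
Total = 6.569 + 54.09 + 139.6 = 200.26 MPa

200 MPa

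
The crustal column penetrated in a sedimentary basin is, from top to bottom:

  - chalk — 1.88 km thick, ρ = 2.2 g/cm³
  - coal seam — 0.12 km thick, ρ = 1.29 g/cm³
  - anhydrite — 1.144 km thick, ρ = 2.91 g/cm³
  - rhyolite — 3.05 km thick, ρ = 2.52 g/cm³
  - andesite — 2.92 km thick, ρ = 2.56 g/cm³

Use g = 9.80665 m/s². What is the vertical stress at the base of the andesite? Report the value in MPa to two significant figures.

220 MPa

chalk: 2200 kg/m³ × 9.80665 m/s² × 1880 m = 4.056×10^7 Pa = 40.56 MPa
coal seam: 1290 kg/m³ × 9.80665 m/s² × 120 m = 1.518×10^6 Pa = 1.518 MPa
anhydrite: 2910 kg/m³ × 9.80665 m/s² × 1144 m = 3.265×10^7 Pa = 32.65 MPa
rhyolite: 2520 kg/m³ × 9.80665 m/s² × 3050 m = 7.537×10^7 Pa = 75.37 MPa
andesite: 2560 kg/m³ × 9.80665 m/s² × 2920 m = 7.331×10^7 Pa = 73.31 MPa
Total = 40.56 + 1.518 + 32.65 + 75.37 + 73.31 = 223.41 MPa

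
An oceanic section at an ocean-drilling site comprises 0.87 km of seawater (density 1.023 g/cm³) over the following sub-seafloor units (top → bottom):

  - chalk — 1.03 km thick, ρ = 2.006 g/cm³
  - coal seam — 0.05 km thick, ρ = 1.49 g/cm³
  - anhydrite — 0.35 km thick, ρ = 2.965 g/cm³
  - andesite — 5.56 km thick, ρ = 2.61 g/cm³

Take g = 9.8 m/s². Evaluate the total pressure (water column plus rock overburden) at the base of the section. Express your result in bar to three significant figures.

1820 bar

seawater: 1023 kg/m³ × 9.8 m/s² × 870 m = 8.722×10^6 Pa = 87.22 bar
chalk: 2006 kg/m³ × 9.8 m/s² × 1030 m = 2.025×10^7 Pa = 202.5 bar
coal seam: 1490 kg/m³ × 9.8 m/s² × 50 m = 7.301×10^5 Pa = 7.301 bar
anhydrite: 2965 kg/m³ × 9.8 m/s² × 350 m = 1.017×10^7 Pa = 101.7 bar
andesite: 2610 kg/m³ × 9.8 m/s² × 5560 m = 1.422×10^8 Pa = 1422 bar
Total = 87.22 + 202.5 + 7.301 + 101.7 + 1422 = 1820.8 bar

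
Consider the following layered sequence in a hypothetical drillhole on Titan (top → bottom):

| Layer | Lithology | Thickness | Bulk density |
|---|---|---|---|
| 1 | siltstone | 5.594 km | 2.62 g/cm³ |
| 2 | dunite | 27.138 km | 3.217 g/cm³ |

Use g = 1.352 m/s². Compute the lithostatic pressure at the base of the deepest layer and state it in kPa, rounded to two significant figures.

140000 kPa

siltstone: 2620 kg/m³ × 1.352 m/s² × 5594 m = 1.982×10^7 Pa = 19815 kPa
dunite: 3217 kg/m³ × 1.352 m/s² × 27138 m = 1.180×10^8 Pa = 1.180×10^5 kPa
Total = 19815 + 1.180×10^5 = 1.3785×10^5 kPa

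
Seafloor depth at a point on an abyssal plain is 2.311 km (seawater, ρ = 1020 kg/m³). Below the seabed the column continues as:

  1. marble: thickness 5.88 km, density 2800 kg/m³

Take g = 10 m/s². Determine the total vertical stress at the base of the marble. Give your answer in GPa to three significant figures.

0.188 GPa

seawater: 1020 kg/m³ × 10 m/s² × 2311 m = 2.357×10^7 Pa = 0.02357 GPa
marble: 2800 kg/m³ × 10 m/s² × 5880 m = 1.646×10^8 Pa = 0.1646 GPa
Total = 0.02357 + 0.1646 = 0.18821 GPa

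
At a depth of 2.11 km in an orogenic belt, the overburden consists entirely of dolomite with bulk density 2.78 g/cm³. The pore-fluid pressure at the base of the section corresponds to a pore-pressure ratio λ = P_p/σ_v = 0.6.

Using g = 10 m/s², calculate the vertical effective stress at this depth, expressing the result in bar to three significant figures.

Overburden (lithostatic) stress σ_v:
dolomite: 2780 kg/m³ × 10 m/s² × 2110 m = 5.866×10^7 Pa = 58.66 MPa
Pore pressure P_p = λ·σ_v = 0.6 × 58.66 MPa = 35.19 MPa
Effective stress σ' = σ_v − P_p = 58.66 − 35.19 = 23.463 MPa = 234.63 bar

235 bar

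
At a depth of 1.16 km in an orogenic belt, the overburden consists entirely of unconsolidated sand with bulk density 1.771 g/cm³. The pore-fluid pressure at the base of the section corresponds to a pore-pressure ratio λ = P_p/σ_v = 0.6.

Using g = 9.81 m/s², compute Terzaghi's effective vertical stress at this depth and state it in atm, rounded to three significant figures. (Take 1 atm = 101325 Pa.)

79.6 atm

Overburden (lithostatic) stress σ_v:
unconsolidated sand: 1771 kg/m³ × 9.81 m/s² × 1160 m = 2.015×10^7 Pa = 20.15 MPa
Pore pressure P_p = λ·σ_v = 0.6 × 20.15 MPa = 12.09 MPa
Effective stress σ' = σ_v − P_p = 20.15 − 12.09 = 8.0613 MPa = 79.559 atm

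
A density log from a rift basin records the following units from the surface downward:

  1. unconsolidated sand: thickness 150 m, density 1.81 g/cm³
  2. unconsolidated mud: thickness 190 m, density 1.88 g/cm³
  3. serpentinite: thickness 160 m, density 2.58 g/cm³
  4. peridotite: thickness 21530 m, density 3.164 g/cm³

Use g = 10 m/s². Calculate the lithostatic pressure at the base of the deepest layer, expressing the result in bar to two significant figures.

unconsolidated sand: 1810 kg/m³ × 10 m/s² × 150 m = 2.715×10^6 Pa = 27.15 bar
unconsolidated mud: 1880 kg/m³ × 10 m/s² × 190 m = 3.572×10^6 Pa = 35.72 bar
serpentinite: 2580 kg/m³ × 10 m/s² × 160 m = 4.128×10^6 Pa = 41.28 bar
peridotite: 3164 kg/m³ × 10 m/s² × 21530 m = 6.812×10^8 Pa = 6812 bar
Total = 27.15 + 35.72 + 41.28 + 6812 = 6916.2 bar

6900 bar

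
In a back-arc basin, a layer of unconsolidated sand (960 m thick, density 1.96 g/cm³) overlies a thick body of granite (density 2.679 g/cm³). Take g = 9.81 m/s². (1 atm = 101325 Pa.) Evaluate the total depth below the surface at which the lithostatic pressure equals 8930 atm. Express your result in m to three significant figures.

34700 m

Pressure at base of upper layers: 1960×9.81×960 = 1.846×10^7 Pa = 182.2 atm
Remaining pressure to be supplied by granite: 9.048×10^8 − 1.846×10^7 = 8.864×10^8 Pa
Additional depth in granite = 8.864×10^8 Pa / (2679 kg/m³ × 9.81 m/s²) = 33727 m
Total depth = 960 m + 33727 m = 34687 m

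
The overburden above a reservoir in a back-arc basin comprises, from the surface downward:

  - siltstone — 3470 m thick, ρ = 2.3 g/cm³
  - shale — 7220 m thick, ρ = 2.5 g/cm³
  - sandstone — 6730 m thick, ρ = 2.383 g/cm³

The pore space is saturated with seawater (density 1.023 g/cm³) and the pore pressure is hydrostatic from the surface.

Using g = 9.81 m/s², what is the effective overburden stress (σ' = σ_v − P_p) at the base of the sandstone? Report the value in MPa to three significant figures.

Overburden (lithostatic) stress σ_v:
siltstone: 2300 kg/m³ × 9.81 m/s² × 3470 m = 7.829×10^7 Pa = 78.29 MPa
shale: 2500 kg/m³ × 9.81 m/s² × 7220 m = 1.771×10^8 Pa = 177.1 MPa
sandstone: 2383 kg/m³ × 9.81 m/s² × 6730 m = 1.573×10^8 Pa = 157.3 MPa
Total = 78.29 + 177.1 + 157.3 = 412.69 MPa
Pore pressure P_p = 1023 kg/m³ × 9.81 m/s² × 17420 m = 1.748×10^8 Pa = 174.8 MPa
Effective stress σ' = σ_v − P_p = 412.7 − 174.8 = 237.87 MPa

238 MPa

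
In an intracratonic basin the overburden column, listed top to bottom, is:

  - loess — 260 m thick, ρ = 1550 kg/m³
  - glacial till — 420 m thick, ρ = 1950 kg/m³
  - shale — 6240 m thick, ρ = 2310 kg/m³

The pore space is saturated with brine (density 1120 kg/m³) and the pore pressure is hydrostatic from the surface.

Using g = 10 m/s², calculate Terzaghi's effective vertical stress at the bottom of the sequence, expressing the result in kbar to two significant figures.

Overburden (lithostatic) stress σ_v:
loess: 1550 kg/m³ × 10 m/s² × 260 m = 4.030×10^6 Pa = 4.030 MPa
glacial till: 1950 kg/m³ × 10 m/s² × 420 m = 8.190×10^6 Pa = 8.190 MPa
shale: 2310 kg/m³ × 10 m/s² × 6240 m = 1.441×10^8 Pa = 144.1 MPa
Total = 4.030 + 8.190 + 144.1 = 156.36 MPa
Pore pressure P_p = 1120 kg/m³ × 10 m/s² × 6920 m = 7.750×10^7 Pa = 77.50 MPa
Effective stress σ' = σ_v − P_p = 156.4 − 77.50 = 78.860 MPa = 0.78860 kbar

0.79 kbar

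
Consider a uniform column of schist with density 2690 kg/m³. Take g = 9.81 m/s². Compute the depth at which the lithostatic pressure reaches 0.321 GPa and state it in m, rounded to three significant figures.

12200 m

h = P/(ρg) = 0.321 GPa / (2690 kg/m³ × 9.81 m/s²) = 3.210×10^8 Pa / 26389 Pa/m = 12164 m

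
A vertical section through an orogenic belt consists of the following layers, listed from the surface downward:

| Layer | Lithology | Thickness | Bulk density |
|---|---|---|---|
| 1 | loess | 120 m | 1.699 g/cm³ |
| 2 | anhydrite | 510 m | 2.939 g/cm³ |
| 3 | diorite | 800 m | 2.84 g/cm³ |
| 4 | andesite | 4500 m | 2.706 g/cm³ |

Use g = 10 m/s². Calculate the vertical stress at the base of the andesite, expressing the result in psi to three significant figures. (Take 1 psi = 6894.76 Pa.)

loess: 1699 kg/m³ × 10 m/s² × 120 m = 2.039×10^6 Pa = 295.7 psi
anhydrite: 2939 kg/m³ × 10 m/s² × 510 m = 1.499×10^7 Pa = 2174 psi
diorite: 2840 kg/m³ × 10 m/s² × 800 m = 2.272×10^7 Pa = 3295 psi
andesite: 2706 kg/m³ × 10 m/s² × 4500 m = 1.218×10^8 Pa = 17661 psi
Total = 295.7 + 2174 + 3295 + 17661 = 23426 psi

23400 psi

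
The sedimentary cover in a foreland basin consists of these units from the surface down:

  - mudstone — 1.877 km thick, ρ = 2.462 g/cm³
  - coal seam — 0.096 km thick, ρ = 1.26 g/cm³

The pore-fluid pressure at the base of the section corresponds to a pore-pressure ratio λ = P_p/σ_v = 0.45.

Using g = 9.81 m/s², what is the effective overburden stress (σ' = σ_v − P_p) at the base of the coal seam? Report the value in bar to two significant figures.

260 bar

Overburden (lithostatic) stress σ_v:
mudstone: 2462 kg/m³ × 9.81 m/s² × 1877 m = 4.533×10^7 Pa = 45.33 MPa
coal seam: 1260 kg/m³ × 9.81 m/s² × 96 m = 1.187×10^6 Pa = 1.187 MPa
Total = 45.33 + 1.187 = 46.520 MPa
Pore pressure P_p = λ·σ_v = 0.45 × 46.52 MPa = 20.93 MPa
Effective stress σ' = σ_v − P_p = 46.52 − 20.93 = 25.586 MPa = 255.86 bar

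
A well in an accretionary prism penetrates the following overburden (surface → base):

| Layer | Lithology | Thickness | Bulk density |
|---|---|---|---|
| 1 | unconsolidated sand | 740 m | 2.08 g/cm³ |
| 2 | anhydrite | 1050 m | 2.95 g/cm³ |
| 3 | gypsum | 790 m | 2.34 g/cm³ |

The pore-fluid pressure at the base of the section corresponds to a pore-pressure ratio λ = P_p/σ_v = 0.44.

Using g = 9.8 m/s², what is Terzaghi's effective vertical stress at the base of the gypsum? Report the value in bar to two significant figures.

360 bar

Overburden (lithostatic) stress σ_v:
unconsolidated sand: 2080 kg/m³ × 9.8 m/s² × 740 m = 1.508×10^7 Pa = 15.08 MPa
anhydrite: 2950 kg/m³ × 9.8 m/s² × 1050 m = 3.036×10^7 Pa = 30.36 MPa
gypsum: 2340 kg/m³ × 9.8 m/s² × 790 m = 1.812×10^7 Pa = 18.12 MPa
Total = 15.08 + 30.36 + 18.12 = 63.556 MPa
Pore pressure P_p = λ·σ_v = 0.44 × 63.56 MPa = 27.96 MPa
Effective stress σ' = σ_v − P_p = 63.56 − 27.96 = 35.591 MPa = 355.91 bar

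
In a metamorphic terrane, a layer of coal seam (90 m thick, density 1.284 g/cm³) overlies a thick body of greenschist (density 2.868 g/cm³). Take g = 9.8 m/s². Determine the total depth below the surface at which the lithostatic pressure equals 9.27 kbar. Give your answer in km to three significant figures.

33.0 km

Pressure at base of upper layers: 1284×9.8×90 = 1.132×10^6 Pa = 0.01132 kbar
Remaining pressure to be supplied by greenschist: 9.270×10^8 − 1.132×10^6 = 9.259×10^8 Pa
Additional depth in greenschist = 9.259×10^8 Pa / (2868 kg/m³ × 9.8 m/s²) = 32942 m
Total depth = 90 m + 32942 m = 33032 m
= 33.032 km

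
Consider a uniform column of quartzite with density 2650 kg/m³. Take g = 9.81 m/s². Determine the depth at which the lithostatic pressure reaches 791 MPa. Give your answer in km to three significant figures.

h = P/(ρg) = 791 MPa / (2650 kg/m³ × 9.81 m/s²) = 7.910×10^8 Pa / 25996 Pa/m = 30427 m
= 30.427 km

30.4 km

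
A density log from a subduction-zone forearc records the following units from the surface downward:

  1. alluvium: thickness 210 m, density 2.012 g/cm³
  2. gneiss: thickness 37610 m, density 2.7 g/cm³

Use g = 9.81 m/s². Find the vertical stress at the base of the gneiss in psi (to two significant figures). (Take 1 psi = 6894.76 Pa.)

150000 psi

alluvium: 2012 kg/m³ × 9.81 m/s² × 210 m = 4.145×10^6 Pa = 601.2 psi
gneiss: 2700 kg/m³ × 9.81 m/s² × 37610 m = 9.962×10^8 Pa = 1.445×10^5 psi
Total = 601.2 + 1.445×10^5 = 1.4508×10^5 psi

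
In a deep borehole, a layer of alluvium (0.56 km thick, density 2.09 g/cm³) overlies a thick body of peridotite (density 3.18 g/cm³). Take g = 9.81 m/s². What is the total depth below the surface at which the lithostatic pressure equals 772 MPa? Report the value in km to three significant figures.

Pressure at base of upper layers: 2090×9.81×560 = 1.148×10^7 Pa = 11.48 MPa
Remaining pressure to be supplied by peridotite: 7.720×10^8 − 1.148×10^7 = 7.605×10^8 Pa
Additional depth in peridotite = 7.605×10^8 Pa / (3180 kg/m³ × 9.81 m/s²) = 24379 m
Total depth = 560 m + 24379 m = 24939 m
= 24.939 km

24.9 km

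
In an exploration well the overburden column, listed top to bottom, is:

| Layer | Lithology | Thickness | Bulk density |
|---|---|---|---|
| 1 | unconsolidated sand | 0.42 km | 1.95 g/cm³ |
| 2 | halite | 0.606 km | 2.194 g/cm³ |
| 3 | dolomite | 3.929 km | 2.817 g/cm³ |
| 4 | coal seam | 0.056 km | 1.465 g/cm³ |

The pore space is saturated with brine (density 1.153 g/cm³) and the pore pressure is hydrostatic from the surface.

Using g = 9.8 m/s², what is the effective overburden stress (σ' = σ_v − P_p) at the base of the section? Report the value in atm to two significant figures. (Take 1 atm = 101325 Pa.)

Overburden (lithostatic) stress σ_v:
unconsolidated sand: 1950 kg/m³ × 9.8 m/s² × 420 m = 8.026×10^6 Pa = 8.026 MPa
halite: 2194 kg/m³ × 9.8 m/s² × 606 m = 1.303×10^7 Pa = 13.03 MPa
dolomite: 2817 kg/m³ × 9.8 m/s² × 3929 m = 1.085×10^8 Pa = 108.5 MPa
coal seam: 1465 kg/m³ × 9.8 m/s² × 56 m = 8.040×10^5 Pa = 0.8040 MPa
Total = 8.026 + 13.03 + 108.5 + 0.8040 = 130.33 MPa
Pore pressure P_p = 1153 kg/m³ × 9.8 m/s² × 5011 m = 5.662×10^7 Pa = 56.62 MPa
Effective stress σ' = σ_v − P_p = 130.3 − 56.62 = 73.705 MPa = 727.41 atm

730 atm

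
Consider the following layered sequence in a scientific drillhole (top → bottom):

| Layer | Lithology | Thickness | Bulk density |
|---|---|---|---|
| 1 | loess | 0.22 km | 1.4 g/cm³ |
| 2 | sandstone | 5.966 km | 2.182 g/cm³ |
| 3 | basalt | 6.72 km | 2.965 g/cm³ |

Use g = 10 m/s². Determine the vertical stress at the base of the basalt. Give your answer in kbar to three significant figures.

3.33 kbar

loess: 1400 kg/m³ × 10 m/s² × 220 m = 3.080×10^6 Pa = 0.03080 kbar
sandstone: 2182 kg/m³ × 10 m/s² × 5966 m = 1.302×10^8 Pa = 1.302 kbar
basalt: 2965 kg/m³ × 10 m/s² × 6720 m = 1.992×10^8 Pa = 1.992 kbar
Total = 0.03080 + 1.302 + 1.992 = 3.3251 kbar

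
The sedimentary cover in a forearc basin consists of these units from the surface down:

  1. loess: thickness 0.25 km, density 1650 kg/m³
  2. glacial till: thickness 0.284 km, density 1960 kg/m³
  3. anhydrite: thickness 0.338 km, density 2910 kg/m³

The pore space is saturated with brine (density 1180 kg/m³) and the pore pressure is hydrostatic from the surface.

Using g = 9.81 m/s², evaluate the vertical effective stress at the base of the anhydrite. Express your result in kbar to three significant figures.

0.0906 kbar

Overburden (lithostatic) stress σ_v:
loess: 1650 kg/m³ × 9.81 m/s² × 250 m = 4.047×10^6 Pa = 4.047 MPa
glacial till: 1960 kg/m³ × 9.81 m/s² × 284 m = 5.461×10^6 Pa = 5.461 MPa
anhydrite: 2910 kg/m³ × 9.81 m/s² × 338 m = 9.649×10^6 Pa = 9.649 MPa
Total = 4.047 + 5.461 + 9.649 = 19.156 MPa
Pore pressure P_p = 1180 kg/m³ × 9.81 m/s² × 872 m = 1.009×10^7 Pa = 10.09 MPa
Effective stress σ' = σ_v − P_p = 19.16 − 10.09 = 9.0621 MPa = 0.090621 kbar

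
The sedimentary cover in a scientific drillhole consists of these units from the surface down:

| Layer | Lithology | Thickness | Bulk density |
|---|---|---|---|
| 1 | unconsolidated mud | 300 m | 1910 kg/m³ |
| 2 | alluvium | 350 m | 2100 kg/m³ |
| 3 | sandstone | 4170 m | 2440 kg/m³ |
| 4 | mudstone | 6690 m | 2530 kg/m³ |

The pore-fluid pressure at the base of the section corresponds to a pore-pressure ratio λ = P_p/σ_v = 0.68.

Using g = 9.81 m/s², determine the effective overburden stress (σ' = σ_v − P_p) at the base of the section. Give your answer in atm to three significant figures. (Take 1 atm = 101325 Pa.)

Overburden (lithostatic) stress σ_v:
unconsolidated mud: 1910 kg/m³ × 9.81 m/s² × 300 m = 5.621×10^6 Pa = 5.621 MPa
alluvium: 2100 kg/m³ × 9.81 m/s² × 350 m = 7.210×10^6 Pa = 7.210 MPa
sandstone: 2440 kg/m³ × 9.81 m/s² × 4170 m = 9.981×10^7 Pa = 99.81 MPa
mudstone: 2530 kg/m³ × 9.81 m/s² × 6690 m = 1.660×10^8 Pa = 166.0 MPa
Total = 5.621 + 7.210 + 99.81 + 166.0 = 278.69 MPa
Pore pressure P_p = λ·σ_v = 0.68 × 278.7 MPa = 189.5 MPa
Effective stress σ' = σ_v − P_p = 278.7 − 189.5 = 89.180 MPa = 880.14 atm

880 atm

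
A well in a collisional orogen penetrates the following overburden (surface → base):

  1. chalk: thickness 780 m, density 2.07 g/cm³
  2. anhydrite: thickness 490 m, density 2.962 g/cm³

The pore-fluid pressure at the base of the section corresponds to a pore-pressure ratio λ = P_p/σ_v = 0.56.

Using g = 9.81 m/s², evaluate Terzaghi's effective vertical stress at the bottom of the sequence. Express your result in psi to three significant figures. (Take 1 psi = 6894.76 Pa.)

1920 psi

Overburden (lithostatic) stress σ_v:
chalk: 2070 kg/m³ × 9.81 m/s² × 780 m = 1.584×10^7 Pa = 15.84 MPa
anhydrite: 2962 kg/m³ × 9.81 m/s² × 490 m = 1.424×10^7 Pa = 14.24 MPa
Total = 15.84 + 14.24 = 30.077 MPa
Pore pressure P_p = λ·σ_v = 0.56 × 30.08 MPa = 16.84 MPa
Effective stress σ' = σ_v − P_p = 30.08 − 16.84 = 13.234 MPa = 1919.4 psi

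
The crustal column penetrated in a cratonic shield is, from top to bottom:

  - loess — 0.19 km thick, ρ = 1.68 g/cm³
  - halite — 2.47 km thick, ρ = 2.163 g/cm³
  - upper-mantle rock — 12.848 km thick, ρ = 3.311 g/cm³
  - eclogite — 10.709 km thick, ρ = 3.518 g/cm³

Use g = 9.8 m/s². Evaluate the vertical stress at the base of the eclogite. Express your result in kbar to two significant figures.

loess: 1680 kg/m³ × 9.8 m/s² × 190 m = 3.128×10^6 Pa = 0.03128 kbar
halite: 2163 kg/m³ × 9.8 m/s² × 2470 m = 5.236×10^7 Pa = 0.5236 kbar
upper-mantle rock: 3311 kg/m³ × 9.8 m/s² × 12848 m = 4.169×10^8 Pa = 4.169 kbar
eclogite: 3518 kg/m³ × 9.8 m/s² × 10709 m = 3.692×10^8 Pa = 3.692 kbar
Total = 0.03128 + 0.5236 + 4.169 + 3.692 = 8.4158 kbar

8.4 kbar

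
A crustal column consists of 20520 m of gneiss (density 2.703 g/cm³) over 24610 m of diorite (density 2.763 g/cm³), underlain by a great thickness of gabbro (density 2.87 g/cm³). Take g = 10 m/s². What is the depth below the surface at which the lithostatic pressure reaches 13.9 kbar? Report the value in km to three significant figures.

Pressure at base of upper layers: 2703×10×20520 + 2763×10×24610 = 1.235×10^9 Pa = 12.35 kbar
Remaining pressure to be supplied by gabbro: 1.390×10^9 − 1.235×10^9 = 1.554×10^8 Pa
Additional depth in gabbro = 1.554×10^8 Pa / (2870 kg/m³ × 10 m/s²) = 5413.6 m
Total depth = 45130 m + 5413.6 m = 50544 m
= 50.544 km

50.5 km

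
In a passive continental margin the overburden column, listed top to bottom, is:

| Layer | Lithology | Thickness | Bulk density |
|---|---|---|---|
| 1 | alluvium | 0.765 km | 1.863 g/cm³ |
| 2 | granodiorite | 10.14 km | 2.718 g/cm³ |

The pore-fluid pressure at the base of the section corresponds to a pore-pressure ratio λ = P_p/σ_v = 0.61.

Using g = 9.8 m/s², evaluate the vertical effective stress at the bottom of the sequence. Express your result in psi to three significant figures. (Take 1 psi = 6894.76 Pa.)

Overburden (lithostatic) stress σ_v:
alluvium: 1863 kg/m³ × 9.8 m/s² × 765 m = 1.397×10^7 Pa = 13.97 MPa
granodiorite: 2718 kg/m³ × 9.8 m/s² × 10140 m = 2.701×10^8 Pa = 270.1 MPa
Total = 13.97 + 270.1 = 284.06 MPa
Pore pressure P_p = λ·σ_v = 0.61 × 284.1 MPa = 173.3 MPa
Effective stress σ' = σ_v − P_p = 284.1 − 173.3 = 110.78 MPa = 16068 psi

16100 psi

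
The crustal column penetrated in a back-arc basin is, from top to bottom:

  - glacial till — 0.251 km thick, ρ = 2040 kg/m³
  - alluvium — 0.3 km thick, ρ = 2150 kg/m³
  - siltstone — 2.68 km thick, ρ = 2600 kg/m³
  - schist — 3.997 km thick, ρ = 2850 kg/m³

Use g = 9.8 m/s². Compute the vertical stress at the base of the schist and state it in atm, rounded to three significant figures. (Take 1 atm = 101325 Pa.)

glacial till: 2040 kg/m³ × 9.8 m/s² × 251 m = 5.018×10^6 Pa = 49.52 atm
alluvium: 2150 kg/m³ × 9.8 m/s² × 300 m = 6.321×10^6 Pa = 62.38 atm
siltstone: 2600 kg/m³ × 9.8 m/s² × 2680 m = 6.829×10^7 Pa = 673.9 atm
schist: 2850 kg/m³ × 9.8 m/s² × 3997 m = 1.116×10^8 Pa = 1102 atm
Total = 49.52 + 62.38 + 673.9 + 1102 = 1887.6 atm

1890 atm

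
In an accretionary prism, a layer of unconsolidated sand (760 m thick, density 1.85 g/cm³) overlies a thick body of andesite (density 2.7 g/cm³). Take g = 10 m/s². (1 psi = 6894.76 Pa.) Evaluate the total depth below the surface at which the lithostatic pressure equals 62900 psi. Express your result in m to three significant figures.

16300 m

Pressure at base of upper layers: 1850×10×760 = 1.406×10^7 Pa = 2039 psi
Remaining pressure to be supplied by andesite: 4.337×10^8 − 1.406×10^7 = 4.196×10^8 Pa
Additional depth in andesite = 4.196×10^8 Pa / (2700 kg/m³ × 10 m/s²) = 15541 m
Total depth = 760 m + 15541 m = 16301 m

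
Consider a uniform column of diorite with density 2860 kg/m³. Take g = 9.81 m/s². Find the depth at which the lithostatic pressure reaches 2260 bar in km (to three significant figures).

8.06 km

h = P/(ρg) = 2260 bar / (2860 kg/m³ × 9.81 m/s²) = 2.260×10^8 Pa / 28057 Pa/m = 8055.1 m
= 8.0551 km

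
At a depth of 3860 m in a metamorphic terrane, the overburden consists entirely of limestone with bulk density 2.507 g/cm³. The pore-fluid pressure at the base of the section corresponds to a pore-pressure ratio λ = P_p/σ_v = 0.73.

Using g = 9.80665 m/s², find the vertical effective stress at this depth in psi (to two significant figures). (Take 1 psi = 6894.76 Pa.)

Overburden (lithostatic) stress σ_v:
limestone: 2507 kg/m³ × 9.80665 m/s² × 3860 m = 9.490×10^7 Pa = 94.90 MPa
Pore pressure P_p = λ·σ_v = 0.73 × 94.90 MPa = 69.28 MPa
Effective stress σ' = σ_v − P_p = 94.90 − 69.28 = 25.623 MPa = 3716.3 psi

3700 psi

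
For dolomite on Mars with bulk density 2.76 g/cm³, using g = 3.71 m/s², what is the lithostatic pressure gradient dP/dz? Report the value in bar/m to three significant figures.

dP/dz = ρg = 2760 kg/m³ × 3.71 m/s² = 10240 Pa/m
= 10240 Pa/m × (1 bar/m / 1.0000×10^5 Pa/m) = 0.10240 bar/m

0.102 bar/m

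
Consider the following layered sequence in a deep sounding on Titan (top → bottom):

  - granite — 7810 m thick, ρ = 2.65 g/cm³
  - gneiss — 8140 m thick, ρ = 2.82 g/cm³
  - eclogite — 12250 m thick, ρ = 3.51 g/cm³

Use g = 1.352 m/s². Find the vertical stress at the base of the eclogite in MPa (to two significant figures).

120 MPa

granite: 2650 kg/m³ × 1.352 m/s² × 7810 m = 2.798×10^7 Pa = 27.98 MPa
gneiss: 2820 kg/m³ × 1.352 m/s² × 8140 m = 3.103×10^7 Pa = 31.03 MPa
eclogite: 3510 kg/m³ × 1.352 m/s² × 12250 m = 5.813×10^7 Pa = 58.13 MPa
Total = 27.98 + 31.03 + 58.13 = 117.15 MPa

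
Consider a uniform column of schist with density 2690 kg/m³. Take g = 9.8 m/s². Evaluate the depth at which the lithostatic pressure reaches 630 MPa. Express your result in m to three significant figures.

h = P/(ρg) = 630 MPa / (2690 kg/m³ × 9.8 m/s²) = 6.300×10^8 Pa / 26362 Pa/m = 23898 m

23900 m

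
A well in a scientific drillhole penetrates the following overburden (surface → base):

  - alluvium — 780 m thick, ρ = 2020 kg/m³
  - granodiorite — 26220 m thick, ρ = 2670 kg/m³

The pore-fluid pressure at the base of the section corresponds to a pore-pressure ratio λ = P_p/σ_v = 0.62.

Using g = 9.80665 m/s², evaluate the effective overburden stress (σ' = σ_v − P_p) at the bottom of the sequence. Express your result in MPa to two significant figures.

270 MPa

Overburden (lithostatic) stress σ_v:
alluvium: 2020 kg/m³ × 9.80665 m/s² × 780 m = 1.545×10^7 Pa = 15.45 MPa
granodiorite: 2670 kg/m³ × 9.80665 m/s² × 26220 m = 6.865×10^8 Pa = 686.5 MPa
Total = 15.45 + 686.5 = 701.99 MPa
Pore pressure P_p = λ·σ_v = 0.62 × 702.0 MPa = 435.2 MPa
Effective stress σ' = σ_v − P_p = 702.0 − 435.2 = 266.76 MPa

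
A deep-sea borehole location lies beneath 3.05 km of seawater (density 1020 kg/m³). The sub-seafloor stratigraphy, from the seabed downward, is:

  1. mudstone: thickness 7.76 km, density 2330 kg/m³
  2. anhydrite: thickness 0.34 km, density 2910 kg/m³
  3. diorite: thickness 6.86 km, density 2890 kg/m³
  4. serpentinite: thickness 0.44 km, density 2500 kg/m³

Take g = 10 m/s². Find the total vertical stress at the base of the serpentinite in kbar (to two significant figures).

seawater: 1020 kg/m³ × 10 m/s² × 3050 m = 3.111×10^7 Pa = 0.3111 kbar
mudstone: 2330 kg/m³ × 10 m/s² × 7760 m = 1.808×10^8 Pa = 1.808 kbar
anhydrite: 2910 kg/m³ × 10 m/s² × 340 m = 9.894×10^6 Pa = 0.09894 kbar
diorite: 2890 kg/m³ × 10 m/s² × 6860 m = 1.983×10^8 Pa = 1.983 kbar
serpentinite: 2500 kg/m³ × 10 m/s² × 440 m = 1.100×10^7 Pa = 0.1100 kbar
Total = 0.3111 + 1.808 + 0.09894 + 1.983 + 0.1100 = 4.3107 kbar

4.3 kbar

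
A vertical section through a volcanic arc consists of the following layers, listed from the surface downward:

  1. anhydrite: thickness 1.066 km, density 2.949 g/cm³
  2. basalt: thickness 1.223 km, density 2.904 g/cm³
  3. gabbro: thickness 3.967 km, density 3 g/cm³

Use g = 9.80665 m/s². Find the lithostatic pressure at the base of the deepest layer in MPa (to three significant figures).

anhydrite: 2949 kg/m³ × 9.80665 m/s² × 1066 m = 3.083×10^7 Pa = 30.83 MPa
basalt: 2904 kg/m³ × 9.80665 m/s² × 1223 m = 3.483×10^7 Pa = 34.83 MPa
gabbro: 3000 kg/m³ × 9.80665 m/s² × 3967 m = 1.167×10^8 Pa = 116.7 MPa
Total = 30.83 + 34.83 + 116.7 = 182.37 MPa

182 MPa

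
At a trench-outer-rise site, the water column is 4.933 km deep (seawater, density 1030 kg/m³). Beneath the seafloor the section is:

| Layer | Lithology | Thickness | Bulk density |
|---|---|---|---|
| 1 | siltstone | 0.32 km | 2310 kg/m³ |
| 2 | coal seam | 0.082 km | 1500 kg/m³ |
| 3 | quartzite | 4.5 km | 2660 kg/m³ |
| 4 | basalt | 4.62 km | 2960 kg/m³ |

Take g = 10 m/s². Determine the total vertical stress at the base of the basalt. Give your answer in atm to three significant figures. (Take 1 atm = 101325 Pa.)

seawater: 1030 kg/m³ × 10 m/s² × 4933 m = 5.081×10^7 Pa = 501.5 atm
siltstone: 2310 kg/m³ × 10 m/s² × 320 m = 7.392×10^6 Pa = 72.95 atm
coal seam: 1500 kg/m³ × 10 m/s² × 82 m = 1.230×10^6 Pa = 12.14 atm
quartzite: 2660 kg/m³ × 10 m/s² × 4500 m = 1.197×10^8 Pa = 1181 atm
basalt: 2960 kg/m³ × 10 m/s² × 4620 m = 1.368×10^8 Pa = 1350 atm
Total = 501.5 + 72.95 + 12.14 + 1181 + 1350 = 3117.5 atm

3120 atm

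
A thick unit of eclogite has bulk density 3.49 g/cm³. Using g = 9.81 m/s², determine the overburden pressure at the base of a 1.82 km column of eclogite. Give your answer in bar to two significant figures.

620 bar

eclogite: 3490 kg/m³ × 9.81 m/s² × 1820 m = 6.231×10^7 Pa = 623.1 bar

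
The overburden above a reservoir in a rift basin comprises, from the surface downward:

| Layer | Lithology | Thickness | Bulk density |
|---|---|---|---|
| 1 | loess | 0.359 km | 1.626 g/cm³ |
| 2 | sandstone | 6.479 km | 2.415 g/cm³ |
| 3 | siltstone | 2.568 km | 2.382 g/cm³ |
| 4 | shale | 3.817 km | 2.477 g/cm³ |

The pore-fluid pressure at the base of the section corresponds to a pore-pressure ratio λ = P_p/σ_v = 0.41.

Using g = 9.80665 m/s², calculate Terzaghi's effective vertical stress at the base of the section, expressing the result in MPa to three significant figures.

184 MPa

Overburden (lithostatic) stress σ_v:
loess: 1626 kg/m³ × 9.80665 m/s² × 359 m = 5.724×10^6 Pa = 5.724 MPa
sandstone: 2415 kg/m³ × 9.80665 m/s² × 6479 m = 1.534×10^8 Pa = 153.4 MPa
siltstone: 2382 kg/m³ × 9.80665 m/s² × 2568 m = 5.999×10^7 Pa = 59.99 MPa
shale: 2477 kg/m³ × 9.80665 m/s² × 3817 m = 9.272×10^7 Pa = 92.72 MPa
Total = 5.724 + 153.4 + 59.99 + 92.72 = 311.87 MPa
Pore pressure P_p = λ·σ_v = 0.41 × 311.9 MPa = 127.9 MPa
Effective stress σ' = σ_v − P_p = 311.9 − 127.9 = 184.01 MPa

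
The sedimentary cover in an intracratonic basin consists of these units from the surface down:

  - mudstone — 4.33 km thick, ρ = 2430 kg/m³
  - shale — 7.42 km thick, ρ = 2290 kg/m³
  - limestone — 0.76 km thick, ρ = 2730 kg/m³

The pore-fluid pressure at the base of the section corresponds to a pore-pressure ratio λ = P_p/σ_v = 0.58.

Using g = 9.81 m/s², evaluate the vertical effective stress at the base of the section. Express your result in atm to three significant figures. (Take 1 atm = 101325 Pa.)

Overburden (lithostatic) stress σ_v:
mudstone: 2430 kg/m³ × 9.81 m/s² × 4330 m = 1.032×10^8 Pa = 103.2 MPa
shale: 2290 kg/m³ × 9.81 m/s² × 7420 m = 1.667×10^8 Pa = 166.7 MPa
limestone: 2730 kg/m³ × 9.81 m/s² × 760 m = 2.035×10^7 Pa = 20.35 MPa
Total = 103.2 + 166.7 + 20.35 = 290.26 MPa
Pore pressure P_p = λ·σ_v = 0.58 × 290.3 MPa = 168.4 MPa
Effective stress σ' = σ_v − P_p = 290.3 − 168.4 = 121.91 MPa = 1203.2 atm

1200 atm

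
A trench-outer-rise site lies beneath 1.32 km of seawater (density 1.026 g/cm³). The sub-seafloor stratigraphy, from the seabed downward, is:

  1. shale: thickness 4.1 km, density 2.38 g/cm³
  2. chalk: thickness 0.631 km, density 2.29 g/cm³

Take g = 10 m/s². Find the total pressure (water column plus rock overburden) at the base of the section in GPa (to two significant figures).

seawater: 1026 kg/m³ × 10 m/s² × 1320 m = 1.354×10^7 Pa = 0.01354 GPa
shale: 2380 kg/m³ × 10 m/s² × 4100 m = 9.758×10^7 Pa = 0.09758 GPa
chalk: 2290 kg/m³ × 10 m/s² × 631 m = 1.445×10^7 Pa = 0.01445 GPa
Total = 0.01354 + 0.09758 + 0.01445 = 0.12557 GPa

0.13 GPa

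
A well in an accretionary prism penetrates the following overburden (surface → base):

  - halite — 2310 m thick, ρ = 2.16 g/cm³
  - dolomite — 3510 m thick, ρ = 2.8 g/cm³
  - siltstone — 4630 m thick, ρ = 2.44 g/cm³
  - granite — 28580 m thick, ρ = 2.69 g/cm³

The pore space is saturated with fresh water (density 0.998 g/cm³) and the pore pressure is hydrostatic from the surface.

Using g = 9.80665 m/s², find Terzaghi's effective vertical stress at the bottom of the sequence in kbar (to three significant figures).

Overburden (lithostatic) stress σ_v:
halite: 2160 kg/m³ × 9.80665 m/s² × 2310 m = 4.893×10^7 Pa = 48.93 MPa
dolomite: 2800 kg/m³ × 9.80665 m/s² × 3510 m = 9.638×10^7 Pa = 96.38 MPa
siltstone: 2440 kg/m³ × 9.80665 m/s² × 4630 m = 1.108×10^8 Pa = 110.8 MPa
granite: 2690 kg/m³ × 9.80665 m/s² × 28580 m = 7.539×10^8 Pa = 753.9 MPa
Total = 48.93 + 96.38 + 110.8 + 753.9 = 1010.0 MPa
Pore pressure P_p = 998 kg/m³ × 9.80665 m/s² × 39030 m = 3.820×10^8 Pa = 382.0 MPa
Effective stress σ' = σ_v − P_p = 1010 − 382.0 = 628.05 MPa = 6.2805 kbar

6.28 kbar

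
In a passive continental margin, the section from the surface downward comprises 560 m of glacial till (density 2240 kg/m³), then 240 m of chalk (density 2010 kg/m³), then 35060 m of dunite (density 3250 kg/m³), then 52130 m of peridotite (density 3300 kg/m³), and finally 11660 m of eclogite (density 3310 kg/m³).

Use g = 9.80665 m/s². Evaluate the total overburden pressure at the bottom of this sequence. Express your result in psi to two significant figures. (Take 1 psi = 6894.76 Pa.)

glacial till: 2240 kg/m³ × 9.80665 m/s² × 560 m = 1.230×10^7 Pa = 1784 psi
chalk: 2010 kg/m³ × 9.80665 m/s² × 240 m = 4.731×10^6 Pa = 686.1 psi
dunite: 3250 kg/m³ × 9.80665 m/s² × 35060 m = 1.117×10^9 Pa = 1.621×10^5 psi
peridotite: 3300 kg/m³ × 9.80665 m/s² × 52130 m = 1.687×10^9 Pa = 2.447×10^5 psi
eclogite: 3310 kg/m³ × 9.80665 m/s² × 11660 m = 3.785×10^8 Pa = 54894 psi
Total = 1784 + 686.1 + 1.621×10^5 + 2.447×10^5 + 54894 = 4.6412×10^5 psi

460000 psi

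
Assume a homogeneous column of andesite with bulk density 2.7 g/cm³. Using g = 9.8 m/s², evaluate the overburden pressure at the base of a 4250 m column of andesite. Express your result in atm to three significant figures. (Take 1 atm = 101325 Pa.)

1110 atm

andesite: 2700 kg/m³ × 9.8 m/s² × 4250 m = 1.125×10^8 Pa = 1110 atm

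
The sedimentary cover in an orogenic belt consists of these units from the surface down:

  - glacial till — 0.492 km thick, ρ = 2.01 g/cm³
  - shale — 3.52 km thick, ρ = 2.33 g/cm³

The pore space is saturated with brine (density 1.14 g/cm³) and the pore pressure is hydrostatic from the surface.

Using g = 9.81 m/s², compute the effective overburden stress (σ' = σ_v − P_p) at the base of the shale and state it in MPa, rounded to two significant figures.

45 MPa

Overburden (lithostatic) stress σ_v:
glacial till: 2010 kg/m³ × 9.81 m/s² × 492 m = 9.701×10^6 Pa = 9.701 MPa
shale: 2330 kg/m³ × 9.81 m/s² × 3520 m = 8.046×10^7 Pa = 80.46 MPa
Total = 9.701 + 80.46 = 90.159 MPa
Pore pressure P_p = 1140 kg/m³ × 9.81 m/s² × 4012 m = 4.487×10^7 Pa = 44.87 MPa
Effective stress σ' = σ_v − P_p = 90.16 − 44.87 = 45.291 MPa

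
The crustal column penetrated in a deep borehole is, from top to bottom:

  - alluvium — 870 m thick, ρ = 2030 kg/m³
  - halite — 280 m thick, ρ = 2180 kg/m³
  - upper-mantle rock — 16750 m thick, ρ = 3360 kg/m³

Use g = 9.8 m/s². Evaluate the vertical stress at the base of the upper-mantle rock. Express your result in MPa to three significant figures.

alluvium: 2030 kg/m³ × 9.8 m/s² × 870 m = 1.731×10^7 Pa = 17.31 MPa
halite: 2180 kg/m³ × 9.8 m/s² × 280 m = 5.982×10^6 Pa = 5.982 MPa
upper-mantle rock: 3360 kg/m³ × 9.8 m/s² × 16750 m = 5.515×10^8 Pa = 551.5 MPa
Total = 17.31 + 5.982 + 551.5 = 574.83 MPa

575 MPa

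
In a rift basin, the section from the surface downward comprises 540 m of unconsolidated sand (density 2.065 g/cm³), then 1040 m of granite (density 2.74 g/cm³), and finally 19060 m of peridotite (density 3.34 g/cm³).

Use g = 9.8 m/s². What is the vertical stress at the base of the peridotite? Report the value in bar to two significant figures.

unconsolidated sand: 2065 kg/m³ × 9.8 m/s² × 540 m = 1.093×10^7 Pa = 109.3 bar
granite: 2740 kg/m³ × 9.8 m/s² × 1040 m = 2.793×10^7 Pa = 279.3 bar
peridotite: 3340 kg/m³ × 9.8 m/s² × 19060 m = 6.239×10^8 Pa = 6239 bar
Total = 109.3 + 279.3 + 6239 = 6627.3 bar

6600 bar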